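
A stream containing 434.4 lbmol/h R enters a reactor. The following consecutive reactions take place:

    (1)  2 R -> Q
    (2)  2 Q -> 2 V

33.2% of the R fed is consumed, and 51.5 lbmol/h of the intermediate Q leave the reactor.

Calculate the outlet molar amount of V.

Conversion of R: R consumed = 2ξ₁ = 0.332 × 434.4 → ξ₁ = 72.11 lbmol/h.
Q balance: n_Q = 0 + 1ξ₁ − 2ξ₂ = 51.5 → ξ₂ = (1·72.11 − 51.5)/2 = 10.31 lbmol/h.
Outlet amounts (n = n₀ + Σ ν·ξ):
  R: 434.4 − 2(72.11) = 290.2
  Q: 0 + 1(72.11) − 2(10.31) = 51.5
  V: 0 + 2(10.31) = 20.61

20.6 lbmol/h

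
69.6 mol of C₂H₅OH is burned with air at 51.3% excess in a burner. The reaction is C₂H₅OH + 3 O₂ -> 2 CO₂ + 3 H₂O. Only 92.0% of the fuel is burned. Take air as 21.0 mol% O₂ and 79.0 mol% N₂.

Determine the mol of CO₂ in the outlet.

128 mol

Stoichiometric O₂ = 3 × 69.6 = 208.8 mol; O₂ fed = 208.8 × 1.513 = 315.9 mol.
N₂ fed = 315.9 × 79/21 = 1188 mol.
Fuel reacted = 0.92 × 69.6 → ξ = 64.03 mol.
Outlet (n = n₀ + ν ξ):
  C₂H₅OH: 69.6 − 1(64.03) = 5.568
  O₂: 315.9 − 3(64.03) = 123.8
  N₂: 1188 (inert)
  CO₂: 0 + 2(64.03) = 128.1
  H₂O: 0 + 3(64.03) = 192.1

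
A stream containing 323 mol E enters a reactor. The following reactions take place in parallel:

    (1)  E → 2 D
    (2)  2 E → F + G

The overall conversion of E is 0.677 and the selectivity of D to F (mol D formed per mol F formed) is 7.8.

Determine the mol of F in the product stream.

37.1 mol

Conversion of E: E consumed = 0.677 × 323 = 218.7 mol = 1ξ₁ + 2ξ₂.
Selectivity: 2ξ₁ / (1ξ₂) = 7.8 → ξ₁ = 3.9 ξ₂.
Substitute: (1·3.9 + 2) ξ₂ = 218.7 → ξ₂ = 37.06 mol, ξ₁ = 144.5 mol.
Outlet amounts (n = n₀ + Σ ν·ξ):
  E: 323 − 1(144.5) − 2(37.06) = 104.3
  D: 0 + 2(144.5) = 289.1
  F: 0 + 1(37.06) = 37.06
  G: 0 + 1(37.06) = 37.06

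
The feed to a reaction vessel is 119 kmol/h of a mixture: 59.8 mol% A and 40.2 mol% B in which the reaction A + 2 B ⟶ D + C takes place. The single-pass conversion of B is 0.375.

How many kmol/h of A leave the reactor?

62.2 kmol/h

B reacted = 0.375 × 47.84 = 17.94 kmol/h; ν_B = −2, so ξ = 17.94/2 = 8.97 kmol/h.
Outlet amounts (n = n₀ + ν ξ):
  A: 71.16 − 1(8.97) = 62.19
  B: 47.84 − 2(8.97) = 29.9
  D: 0 + 1(8.97) = 8.97
  C: 0 + 1(8.97) = 8.97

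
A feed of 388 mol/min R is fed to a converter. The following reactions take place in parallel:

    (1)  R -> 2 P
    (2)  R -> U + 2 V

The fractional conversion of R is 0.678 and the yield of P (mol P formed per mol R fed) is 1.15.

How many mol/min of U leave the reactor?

Yield of P: 2ξ₁ / 388 = 1.15 → ξ₁ = 223.1 mol/min.
Conversion of R: 1ξ₁ + 1ξ₂ = 0.678 × 388 = 263.1 → ξ₂ = 39.96 mol/min.
Outlet amounts (n = n₀ + Σ ν·ξ):
  R: 388 − 1(223.1) − 1(39.96) = 124.9
  P: 0 + 2(223.1) = 446.2
  U: 0 + 1(39.96) = 39.96
  V: 0 + 2(39.96) = 79.93

40 mol/min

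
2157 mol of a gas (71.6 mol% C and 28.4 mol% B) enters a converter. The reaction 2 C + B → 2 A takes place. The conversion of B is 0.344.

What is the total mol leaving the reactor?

1950 mol

B reacted = 0.344 × 612.6 = 210.7 mol; ν_B = −1, so ξ = 210.7/1 = 210.7 mol.
Outlet amounts (n = n₀ + ν ξ):
  C: 1544 − 2(210.7) = 1123
  B: 612.6 − 1(210.7) = 401.9
  A: 0 + 2(210.7) = 421.5
Total out = 1123 + 401.9 + 421.5 = 1946 mol.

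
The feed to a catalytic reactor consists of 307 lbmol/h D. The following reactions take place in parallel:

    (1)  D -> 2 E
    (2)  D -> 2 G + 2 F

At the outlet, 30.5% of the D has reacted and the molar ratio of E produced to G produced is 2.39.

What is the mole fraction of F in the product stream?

0.121

Conversion of D: D consumed = 0.305 × 307 = 93.63 lbmol/h = 1ξ₁ + 1ξ₂.
Selectivity: 2ξ₁ / (2ξ₂) = 2.39 → ξ₁ = 2.39 ξ₂.
Substitute: (1·2.39 + 1) ξ₂ = 93.63 → ξ₂ = 27.62 lbmol/h, ξ₁ = 66.01 lbmol/h.
Outlet amounts (n = n₀ + Σ ν·ξ):
  D: 307 − 1(66.01) − 1(27.62) = 213.4
  E: 0 + 2(66.01) = 132
  G: 0 + 2(27.62) = 55.24
  F: 0 + 2(27.62) = 55.24
Total out = 455.9 lbmol/h; y_F = 55.24 / 455.9 = 0.1212.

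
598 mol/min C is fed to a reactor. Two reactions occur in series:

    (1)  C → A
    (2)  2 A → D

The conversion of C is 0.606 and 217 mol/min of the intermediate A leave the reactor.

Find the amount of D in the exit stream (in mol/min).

Conversion of C: C consumed = 1ξ₁ = 0.606 × 598 → ξ₁ = 362.4 mol/min.
A balance: n_A = 0 + 1ξ₁ − 2ξ₂ = 217 → ξ₂ = (1·362.4 − 217)/2 = 72.69 mol/min.
Outlet amounts (n = n₀ + Σ ν·ξ):
  C: 598 − 1(362.4) = 235.6
  A: 0 + 1(362.4) − 2(72.69) = 217
  D: 0 + 1(72.69) = 72.69

72.7 mol/min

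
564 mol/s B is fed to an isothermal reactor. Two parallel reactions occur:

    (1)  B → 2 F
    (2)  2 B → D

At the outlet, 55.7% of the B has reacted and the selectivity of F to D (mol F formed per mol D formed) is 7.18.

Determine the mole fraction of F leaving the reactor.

Conversion of B: B consumed = 0.557 × 564 = 314.1 mol/s = 1ξ₁ + 2ξ₂.
Selectivity: 2ξ₁ / (1ξ₂) = 7.18 → ξ₁ = 3.59 ξ₂.
Substitute: (1·3.59 + 2) ξ₂ = 314.1 → ξ₂ = 56.2 mol/s, ξ₁ = 201.8 mol/s.
Outlet amounts (n = n₀ + Σ ν·ξ):
  B: 564 − 1(201.8) − 2(56.2) = 249.9
  F: 0 + 2(201.8) = 403.5
  D: 0 + 1(56.2) = 56.2
Total out = 709.6 mol/s; y_F = 403.5 / 709.6 = 0.5687.

0.569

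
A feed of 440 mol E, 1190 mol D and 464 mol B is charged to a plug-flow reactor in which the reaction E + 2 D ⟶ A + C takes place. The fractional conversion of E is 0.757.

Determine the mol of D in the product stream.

E reacted = 0.757 × 440 = 333.1 mol; ν_E = −1, so ξ = 333.1/1 = 333.1 mol.
Outlet amounts (n = n₀ + ν ξ):
  E: 440 − 1(333.1) = 106.9
  D: 1190 − 2(333.1) = 523.8
  A: 0 + 1(333.1) = 333.1
  C: 0 + 1(333.1) = 333.1
  B: 464 (inert)

524 mol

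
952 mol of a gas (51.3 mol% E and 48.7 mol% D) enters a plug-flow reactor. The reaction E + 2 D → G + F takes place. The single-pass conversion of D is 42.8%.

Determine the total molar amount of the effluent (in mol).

D reacted = 0.428 × 463.6 = 198.4 mol; ν_D = −2, so ξ = 198.4/2 = 99.22 mol.
Outlet amounts (n = n₀ + ν ξ):
  E: 488.4 − 1(99.22) = 389.2
  D: 463.6 − 2(99.22) = 265.2
  G: 0 + 1(99.22) = 99.22
  F: 0 + 1(99.22) = 99.22
Total out = 389.2 + 265.2 + 99.22 + 99.22 = 852.8 mol.

853 mol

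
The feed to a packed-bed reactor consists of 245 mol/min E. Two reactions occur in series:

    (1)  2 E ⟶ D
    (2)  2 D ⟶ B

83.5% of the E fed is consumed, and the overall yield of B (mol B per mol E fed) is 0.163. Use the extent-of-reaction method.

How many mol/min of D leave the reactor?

Conversion of E: E consumed = 2ξ₁ = 0.835 × 245 → ξ₁ = 102.3 mol/min.
Yield of B: 1ξ₂ / 245 = 0.163 → ξ₂ = 39.94 mol/min.
Outlet amounts (n = n₀ + Σ ν·ξ):
  E: 245 − 2(102.3) = 40.43
  D: 0 + 1(102.3) − 2(39.94) = 22.42
  B: 0 + 1(39.94) = 39.94

22.4 mol/min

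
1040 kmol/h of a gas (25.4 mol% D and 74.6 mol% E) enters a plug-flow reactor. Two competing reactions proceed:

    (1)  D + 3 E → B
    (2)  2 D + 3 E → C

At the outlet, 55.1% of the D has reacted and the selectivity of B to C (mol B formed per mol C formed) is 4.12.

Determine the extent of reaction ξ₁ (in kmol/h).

Conversion of D: D consumed = 0.551 × 264.2 = 145.6 kmol/h = 1ξ₁ + 2ξ₂.
Selectivity: 1ξ₁ / (1ξ₂) = 4.12 → ξ₁ = 4.12 ξ₂.
Substitute: (1·4.12 + 2) ξ₂ = 145.6 → ξ₂ = 23.78 kmol/h, ξ₁ = 97.99 kmol/h.
Outlet amounts (n = n₀ + Σ ν·ξ):
  D: 264.2 − 1(97.99) − 2(23.78) = 118.6
  E: 775.8 − 3(97.99) − 3(23.78) = 410.5
  B: 0 + 1(97.99) = 97.99
  C: 0 + 1(23.78) = 23.78

ξ₁ = 98 kmol/h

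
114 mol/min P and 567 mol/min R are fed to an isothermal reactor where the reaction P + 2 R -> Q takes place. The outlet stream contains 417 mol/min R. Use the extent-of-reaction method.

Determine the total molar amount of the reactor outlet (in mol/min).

531 mol/min

For R: n = n₀ − 2ξ → 417 = 567 − 2ξ, giving ξ = 75 mol/min.
Outlet amounts (n = n₀ + ν ξ):
  P: 114 − 1(75) = 39
  R: 567 − 2(75) = 417
  Q: 0 + 1(75) = 75
Total out = 39 + 417 + 75 = 531 mol/min.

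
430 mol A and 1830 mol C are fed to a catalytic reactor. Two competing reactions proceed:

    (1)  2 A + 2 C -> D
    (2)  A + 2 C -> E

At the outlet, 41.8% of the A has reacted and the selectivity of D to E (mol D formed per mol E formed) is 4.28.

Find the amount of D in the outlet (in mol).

Conversion of A: A consumed = 0.418 × 430 = 179.7 mol = 2ξ₁ + 1ξ₂.
Selectivity: 1ξ₁ / (1ξ₂) = 4.28 → ξ₁ = 4.28 ξ₂.
Substitute: (2·4.28 + 1) ξ₂ = 179.7 → ξ₂ = 18.8 mol, ξ₁ = 80.47 mol.
Outlet amounts (n = n₀ + Σ ν·ξ):
  A: 430 − 2(80.47) − 1(18.8) = 250.3
  C: 1830 − 2(80.47) − 2(18.8) = 1631
  D: 0 + 1(80.47) = 80.47
  E: 0 + 1(18.8) = 18.8

80.5 mol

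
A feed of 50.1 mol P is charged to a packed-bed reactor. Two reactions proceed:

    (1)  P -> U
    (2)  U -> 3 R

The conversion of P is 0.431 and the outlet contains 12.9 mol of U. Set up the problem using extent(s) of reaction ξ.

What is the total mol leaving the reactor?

67.5 mol

Conversion of P: P consumed = 1ξ₁ = 0.431 × 50.1 → ξ₁ = 21.59 mol.
U balance: n_U = 0 + 1ξ₁ − 1ξ₂ = 12.9 → ξ₂ = (1·21.59 − 12.9)/1 = 8.693 mol.
Outlet amounts (n = n₀ + Σ ν·ξ):
  P: 50.1 − 1(21.59) = 28.51
  U: 0 + 1(21.59) − 1(8.693) = 12.9
  R: 0 + 3(8.693) = 26.08
Total out = 28.51 + 12.9 + 26.08 = 67.49 mol.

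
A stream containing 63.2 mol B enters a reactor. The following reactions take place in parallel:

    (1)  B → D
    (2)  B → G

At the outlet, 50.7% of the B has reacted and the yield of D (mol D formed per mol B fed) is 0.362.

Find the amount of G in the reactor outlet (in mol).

9.16 mol

Yield of D: 1ξ₁ / 63.2 = 0.362 → ξ₁ = 22.88 mol.
Conversion of B: 1ξ₁ + 1ξ₂ = 0.507 × 63.2 = 32.04 → ξ₂ = 9.164 mol.
Outlet amounts (n = n₀ + Σ ν·ξ):
  B: 63.2 − 1(22.88) − 1(9.164) = 31.16
  D: 0 + 1(22.88) = 22.88
  G: 0 + 1(9.164) = 9.164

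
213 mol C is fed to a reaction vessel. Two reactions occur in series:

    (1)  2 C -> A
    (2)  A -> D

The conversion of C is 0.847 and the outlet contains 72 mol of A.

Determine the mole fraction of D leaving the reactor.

0.148

Conversion of C: C consumed = 2ξ₁ = 0.847 × 213 → ξ₁ = 90.21 mol.
A balance: n_A = 0 + 1ξ₁ − 1ξ₂ = 72 → ξ₂ = (1·90.21 − 72)/1 = 18.21 mol.
Outlet amounts (n = n₀ + Σ ν·ξ):
  C: 213 − 2(90.21) = 32.59
  A: 0 + 1(90.21) − 1(18.21) = 72
  D: 0 + 1(18.21) = 18.21
Total out = 122.8 mol; y_D = 18.21 / 122.8 = 0.1483.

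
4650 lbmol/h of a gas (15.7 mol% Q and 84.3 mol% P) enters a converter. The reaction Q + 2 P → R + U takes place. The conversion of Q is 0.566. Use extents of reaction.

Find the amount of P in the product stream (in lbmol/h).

Q reacted = 0.566 × 730 = 413.2 lbmol/h; ν_Q = −1, so ξ = 413.2/1 = 413.2 lbmol/h.
Outlet amounts (n = n₀ + ν ξ):
  Q: 730 − 1(413.2) = 316.8
  P: 3920 − 2(413.2) = 3094
  R: 0 + 1(413.2) = 413.2
  U: 0 + 1(413.2) = 413.2

3090 lbmol/h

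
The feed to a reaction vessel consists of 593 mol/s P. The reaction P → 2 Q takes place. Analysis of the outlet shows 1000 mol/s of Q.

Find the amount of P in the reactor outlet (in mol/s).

For Q: n = n₀ + 2ξ → 1000 = 0 + 2ξ, giving ξ = 500 mol/s.
Outlet amounts (n = n₀ + ν ξ):
  P: 593 − 1(500) = 93
  Q: 0 + 2(500) = 1000

93 mol/s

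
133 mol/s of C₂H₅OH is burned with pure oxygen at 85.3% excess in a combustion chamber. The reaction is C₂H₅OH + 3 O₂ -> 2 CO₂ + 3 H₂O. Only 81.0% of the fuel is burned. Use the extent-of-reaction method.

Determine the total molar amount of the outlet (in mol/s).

Stoichiometric O₂ = 3 × 133 = 399 mol/s; O₂ fed = 399 × 1.853 = 739.3 mol/s.
Fuel reacted = 0.81 × 133 → ξ = 107.7 mol/s.
Outlet (n = n₀ + ν ξ):
  C₂H₅OH: 133 − 1(107.7) = 25.27
  O₂: 739.3 − 3(107.7) = 416.2
  CO₂: 0 + 2(107.7) = 215.5
  H₂O: 0 + 3(107.7) = 323.2
Total out = 25.27 + 416.2 + 215.5 + 323.2 = 980.1 mol/s.

980 mol/s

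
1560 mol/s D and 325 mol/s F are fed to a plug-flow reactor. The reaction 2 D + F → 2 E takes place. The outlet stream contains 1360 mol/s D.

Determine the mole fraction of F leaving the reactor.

For D: n = n₀ − 2ξ → 1360 = 1560 − 2ξ, giving ξ = 100 mol/s.
Outlet amounts (n = n₀ + ν ξ):
  D: 1560 − 2(100) = 1360
  F: 325 − 1(100) = 225
  E: 0 + 2(100) = 200
Total out = 1785 mol/s; y_F = 225 / 1785 = 0.1261.

0.126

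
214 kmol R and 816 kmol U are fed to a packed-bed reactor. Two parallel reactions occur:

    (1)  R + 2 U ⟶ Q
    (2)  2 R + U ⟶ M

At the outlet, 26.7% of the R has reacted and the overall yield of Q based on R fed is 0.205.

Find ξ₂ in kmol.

Yield of Q: 1ξ₁ / 214 = 0.205 → ξ₁ = 43.87 kmol.
Conversion of R: 1ξ₁ + 2ξ₂ = 0.267 × 214 = 57.14 → ξ₂ = 6.634 kmol.
Outlet amounts (n = n₀ + Σ ν·ξ):
  R: 214 − 1(43.87) − 2(6.634) = 156.9
  U: 816 − 2(43.87) − 1(6.634) = 721.6
  Q: 0 + 1(43.87) = 43.87
  M: 0 + 1(6.634) = 6.634

ξ₂ = 6.63 kmol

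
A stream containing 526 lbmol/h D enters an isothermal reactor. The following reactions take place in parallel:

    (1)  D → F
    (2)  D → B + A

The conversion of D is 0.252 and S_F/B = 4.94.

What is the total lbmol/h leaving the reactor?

548 lbmol/h

Conversion of D: D consumed = 0.252 × 526 = 132.6 lbmol/h = 1ξ₁ + 1ξ₂.
Selectivity: 1ξ₁ / (1ξ₂) = 4.94 → ξ₁ = 4.94 ξ₂.
Substitute: (1·4.94 + 1) ξ₂ = 132.6 → ξ₂ = 22.32 lbmol/h, ξ₁ = 110.2 lbmol/h.
Outlet amounts (n = n₀ + Σ ν·ξ):
  D: 526 − 1(110.2) − 1(22.32) = 393.4
  F: 0 + 1(110.2) = 110.2
  B: 0 + 1(22.32) = 22.32
  A: 0 + 1(22.32) = 22.32
Total out = 393.4 + 110.2 + 22.32 + 22.32 = 548.3 lbmol/h.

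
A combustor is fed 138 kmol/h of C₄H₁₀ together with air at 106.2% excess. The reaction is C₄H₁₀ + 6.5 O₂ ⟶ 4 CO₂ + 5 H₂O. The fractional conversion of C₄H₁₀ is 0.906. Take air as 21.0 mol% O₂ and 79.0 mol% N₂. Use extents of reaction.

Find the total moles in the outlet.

Stoichiometric O₂ = 6.5 × 138 = 897 kmol/h; O₂ fed = 897 × 2.062 = 1850 kmol/h.
N₂ fed = 1850 × 79/21 = 6958 kmol/h.
Fuel reacted = 0.906 × 138 → ξ = 125 kmol/h.
Outlet (n = n₀ + ν ξ):
  C₄H₁₀: 138 − 1(125) = 12.97
  O₂: 1850 − 6.5(125) = 1037
  N₂: 6958 (inert)
  CO₂: 0 + 4(125) = 500.1
  H₂O: 0 + 5(125) = 625.1
Total out = 12.97 + 1037 + 6958 + 500.1 + 625.1 = 9133 kmol/h.

9130 kmol/h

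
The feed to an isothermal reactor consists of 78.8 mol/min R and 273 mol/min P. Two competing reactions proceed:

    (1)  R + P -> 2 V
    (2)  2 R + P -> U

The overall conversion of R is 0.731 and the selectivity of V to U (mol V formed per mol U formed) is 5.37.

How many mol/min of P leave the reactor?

228 mol/min

Conversion of R: R consumed = 0.731 × 78.8 = 57.6 mol/min = 1ξ₁ + 2ξ₂.
Selectivity: 2ξ₁ / (1ξ₂) = 5.37 → ξ₁ = 2.685 ξ₂.
Substitute: (1·2.685 + 2) ξ₂ = 57.6 → ξ₂ = 12.3 mol/min, ξ₁ = 33.01 mol/min.
Outlet amounts (n = n₀ + Σ ν·ξ):
  R: 78.8 − 1(33.01) − 2(12.3) = 21.2
  P: 273 − 1(33.01) − 1(12.3) = 227.7
  V: 0 + 2(33.01) = 66.02
  U: 0 + 1(12.3) = 12.3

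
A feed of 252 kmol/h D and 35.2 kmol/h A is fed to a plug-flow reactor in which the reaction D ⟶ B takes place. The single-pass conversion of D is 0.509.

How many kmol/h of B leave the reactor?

128 kmol/h

D reacted = 0.509 × 252 = 128.3 kmol/h; ν_D = −1, so ξ = 128.3/1 = 128.3 kmol/h.
Outlet amounts (n = n₀ + ν ξ):
  D: 252 − 1(128.3) = 123.7
  B: 0 + 1(128.3) = 128.3
  A: 35.2 (inert)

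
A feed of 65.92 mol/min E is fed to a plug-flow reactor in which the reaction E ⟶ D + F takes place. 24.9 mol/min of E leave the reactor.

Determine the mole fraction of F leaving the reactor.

0.384

For E: n = n₀ − 1ξ → 24.9 = 65.92 − 1ξ, giving ξ = 41.02 mol/min.
Outlet amounts (n = n₀ + ν ξ):
  E: 65.92 − 1(41.02) = 24.9
  D: 0 + 1(41.02) = 41.02
  F: 0 + 1(41.02) = 41.02
Total out = 106.9 mol/min; y_F = 41.02 / 106.9 = 0.3836.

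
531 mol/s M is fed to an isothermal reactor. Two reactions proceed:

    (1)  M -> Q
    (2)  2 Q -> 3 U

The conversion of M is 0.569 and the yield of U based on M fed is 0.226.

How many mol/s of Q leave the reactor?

222 mol/s

Conversion of M: M consumed = 1ξ₁ = 0.569 × 531 → ξ₁ = 302.1 mol/s.
Yield of U: 3ξ₂ / 531 = 0.226 → ξ₂ = 40 mol/s.
Outlet amounts (n = n₀ + Σ ν·ξ):
  M: 531 − 1(302.1) = 228.9
  Q: 0 + 1(302.1) − 2(40) = 222.1
  U: 0 + 3(40) = 120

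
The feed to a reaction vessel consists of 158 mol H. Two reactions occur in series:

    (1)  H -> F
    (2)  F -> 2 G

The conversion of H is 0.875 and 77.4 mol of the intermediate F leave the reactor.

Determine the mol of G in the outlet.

Conversion of H: H consumed = 1ξ₁ = 0.875 × 158 → ξ₁ = 138.2 mol.
F balance: n_F = 0 + 1ξ₁ − 1ξ₂ = 77.4 → ξ₂ = (1·138.2 − 77.4)/1 = 60.85 mol.
Outlet amounts (n = n₀ + Σ ν·ξ):
  H: 158 − 1(138.2) = 19.75
  F: 0 + 1(138.2) − 1(60.85) = 77.4
  G: 0 + 2(60.85) = 121.7

122 mol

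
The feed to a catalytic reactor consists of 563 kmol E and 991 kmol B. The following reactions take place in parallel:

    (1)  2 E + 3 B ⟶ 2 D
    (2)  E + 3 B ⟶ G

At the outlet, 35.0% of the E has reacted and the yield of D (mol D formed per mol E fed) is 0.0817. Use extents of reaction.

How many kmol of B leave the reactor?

Yield of D: 2ξ₁ / 563 = 0.0817 → ξ₁ = 23 kmol.
Conversion of E: 2ξ₁ + 1ξ₂ = 0.35 × 563 = 197 → ξ₂ = 151.1 kmol.
Outlet amounts (n = n₀ + Σ ν·ξ):
  E: 563 − 2(23) − 1(151.1) = 366
  B: 991 − 3(23) − 3(151.1) = 468.8
  D: 0 + 2(23) = 46
  G: 0 + 1(151.1) = 151.1

469 kmol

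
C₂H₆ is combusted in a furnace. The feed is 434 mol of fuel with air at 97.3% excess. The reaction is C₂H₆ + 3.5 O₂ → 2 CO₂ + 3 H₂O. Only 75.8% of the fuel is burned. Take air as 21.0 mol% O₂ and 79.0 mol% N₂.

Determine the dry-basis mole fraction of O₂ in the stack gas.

Stoichiometric O₂ = 3.5 × 434 = 1519 mol; O₂ fed = 1519 × 1.973 = 2997 mol.
N₂ fed = 2997 × 79/21 = 11270 mol.
Fuel reacted = 0.758 × 434 → ξ = 329 mol.
Outlet (n = n₀ + ν ξ):
  C₂H₆: 434 − 1(329) = 105
  O₂: 2997 − 3.5(329) = 1846
  N₂: 11270 (inert)
  CO₂: 0 + 2(329) = 657.9
  H₂O: 0 + 3(329) = 986.9
Dry total = 13880 mol; y_O₂ (dry) = 1846 / 13880 = 0.1329.

0.133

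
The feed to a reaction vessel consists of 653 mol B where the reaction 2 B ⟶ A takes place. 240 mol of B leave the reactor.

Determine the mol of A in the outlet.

206 mol

For B: n = n₀ − 2ξ → 240 = 653 − 2ξ, giving ξ = 206.5 mol.
Outlet amounts (n = n₀ + ν ξ):
  B: 653 − 2(206.5) = 240
  A: 0 + 1(206.5) = 206.5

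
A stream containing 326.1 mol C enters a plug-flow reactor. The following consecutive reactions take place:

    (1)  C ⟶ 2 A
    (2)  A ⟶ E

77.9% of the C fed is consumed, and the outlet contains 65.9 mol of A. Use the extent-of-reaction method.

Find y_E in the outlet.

0.762

Conversion of C: C consumed = 1ξ₁ = 0.779 × 326.1 → ξ₁ = 254 mol.
A balance: n_A = 0 + 2ξ₁ − 1ξ₂ = 65.9 → ξ₂ = (2·254 − 65.9)/1 = 442.2 mol.
Outlet amounts (n = n₀ + Σ ν·ξ):
  C: 326.1 − 1(254) = 72.07
  A: 0 + 2(254) − 1(442.2) = 65.9
  E: 0 + 1(442.2) = 442.2
Total out = 580.1 mol; y_E = 442.2 / 580.1 = 0.7622.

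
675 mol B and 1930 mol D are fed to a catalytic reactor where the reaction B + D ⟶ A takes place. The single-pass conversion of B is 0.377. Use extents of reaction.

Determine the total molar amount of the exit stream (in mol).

B reacted = 0.377 × 675 = 254.5 mol; ν_B = −1, so ξ = 254.5/1 = 254.5 mol.
Outlet amounts (n = n₀ + ν ξ):
  B: 675 − 1(254.5) = 420.5
  D: 1930 − 1(254.5) = 1676
  A: 0 + 1(254.5) = 254.5
Total out = 420.5 + 1676 + 254.5 = 2351 mol.

2350 mol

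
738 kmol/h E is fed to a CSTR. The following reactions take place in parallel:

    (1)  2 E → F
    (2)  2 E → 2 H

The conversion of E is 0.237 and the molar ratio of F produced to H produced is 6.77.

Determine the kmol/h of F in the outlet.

Conversion of E: E consumed = 0.237 × 738 = 174.9 kmol/h = 2ξ₁ + 2ξ₂.
Selectivity: 1ξ₁ / (2ξ₂) = 6.77 → ξ₁ = 13.54 ξ₂.
Substitute: (2·13.54 + 2) ξ₂ = 174.9 → ξ₂ = 6.015 kmol/h, ξ₁ = 81.44 kmol/h.
Outlet amounts (n = n₀ + Σ ν·ξ):
  E: 738 − 2(81.44) − 2(6.015) = 563.1
  F: 0 + 1(81.44) = 81.44
  H: 0 + 2(6.015) = 12.03

81.4 kmol/h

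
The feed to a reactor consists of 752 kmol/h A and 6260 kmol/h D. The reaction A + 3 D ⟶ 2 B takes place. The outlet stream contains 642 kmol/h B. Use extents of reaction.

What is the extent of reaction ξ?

ξ = 321 kmol/h

For B: n = n₀ + 2ξ → 642 = 0 + 2ξ, giving ξ = 321 kmol/h.
Outlet amounts (n = n₀ + ν ξ):
  A: 752 − 1(321) = 431
  D: 6260 − 3(321) = 5297
  B: 0 + 2(321) = 642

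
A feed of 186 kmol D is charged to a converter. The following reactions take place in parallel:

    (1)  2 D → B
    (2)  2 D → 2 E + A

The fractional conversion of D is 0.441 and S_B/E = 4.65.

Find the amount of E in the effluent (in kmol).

7.96 kmol

Conversion of D: D consumed = 0.441 × 186 = 82.03 kmol = 2ξ₁ + 2ξ₂.
Selectivity: 1ξ₁ / (2ξ₂) = 4.65 → ξ₁ = 9.3 ξ₂.
Substitute: (2·9.3 + 2) ξ₂ = 82.03 → ξ₂ = 3.982 kmol, ξ₁ = 37.03 kmol.
Outlet amounts (n = n₀ + Σ ν·ξ):
  D: 186 − 2(37.03) − 2(3.982) = 104
  B: 0 + 1(37.03) = 37.03
  E: 0 + 2(3.982) = 7.964
  A: 0 + 1(3.982) = 3.982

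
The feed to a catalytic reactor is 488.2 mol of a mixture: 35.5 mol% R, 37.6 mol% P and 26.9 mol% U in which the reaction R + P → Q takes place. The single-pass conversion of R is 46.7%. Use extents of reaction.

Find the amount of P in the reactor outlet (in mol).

R reacted = 0.467 × 173.3 = 80.94 mol; ν_R = −1, so ξ = 80.94/1 = 80.94 mol.
Outlet amounts (n = n₀ + ν ξ):
  R: 173.3 − 1(80.94) = 92.37
  P: 183.6 − 1(80.94) = 102.6
  Q: 0 + 1(80.94) = 80.94
  U: 131.3 (inert)

103 mol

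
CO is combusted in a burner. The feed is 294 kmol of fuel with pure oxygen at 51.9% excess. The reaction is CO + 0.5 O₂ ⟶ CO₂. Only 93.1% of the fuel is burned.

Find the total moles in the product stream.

380 kmol

Stoichiometric O₂ = 0.5 × 294 = 147 kmol; O₂ fed = 147 × 1.519 = 223.3 kmol.
Fuel reacted = 0.931 × 294 → ξ = 273.7 kmol.
Outlet (n = n₀ + ν ξ):
  CO: 294 − 1(273.7) = 20.29
  O₂: 223.3 − 0.5(273.7) = 86.44
  CO₂: 0 + 1(273.7) = 273.7
Total out = 20.29 + 86.44 + 273.7 = 380.4 kmol.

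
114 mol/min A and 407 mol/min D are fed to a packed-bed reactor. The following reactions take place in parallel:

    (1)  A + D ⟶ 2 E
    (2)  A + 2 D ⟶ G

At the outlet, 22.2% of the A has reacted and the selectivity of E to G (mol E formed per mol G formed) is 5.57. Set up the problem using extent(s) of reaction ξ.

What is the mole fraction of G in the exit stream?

Conversion of A: A consumed = 0.222 × 114 = 25.31 mol/min = 1ξ₁ + 1ξ₂.
Selectivity: 2ξ₁ / (1ξ₂) = 5.57 → ξ₁ = 2.785 ξ₂.
Substitute: (1·2.785 + 1) ξ₂ = 25.31 → ξ₂ = 6.686 mol/min, ξ₁ = 18.62 mol/min.
Outlet amounts (n = n₀ + Σ ν·ξ):
  A: 114 − 1(18.62) − 1(6.686) = 88.69
  D: 407 − 1(18.62) − 2(6.686) = 375
  E: 0 + 2(18.62) = 37.24
  G: 0 + 1(6.686) = 6.686
Total out = 507.6 mol/min; y_G = 6.686 / 507.6 = 0.01317.

0.0132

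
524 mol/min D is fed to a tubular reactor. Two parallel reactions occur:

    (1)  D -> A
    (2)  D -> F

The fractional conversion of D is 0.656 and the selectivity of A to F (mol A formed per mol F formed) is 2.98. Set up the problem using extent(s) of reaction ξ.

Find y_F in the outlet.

Conversion of D: D consumed = 0.656 × 524 = 343.7 mol/min = 1ξ₁ + 1ξ₂.
Selectivity: 1ξ₁ / (1ξ₂) = 2.98 → ξ₁ = 2.98 ξ₂.
Substitute: (1·2.98 + 1) ξ₂ = 343.7 → ξ₂ = 86.37 mol/min, ξ₁ = 257.4 mol/min.
Outlet amounts (n = n₀ + Σ ν·ξ):
  D: 524 − 1(257.4) − 1(86.37) = 180.3
  A: 0 + 1(257.4) = 257.4
  F: 0 + 1(86.37) = 86.37
Total out = 524 mol/min; y_F = 86.37 / 524 = 0.1648.

0.165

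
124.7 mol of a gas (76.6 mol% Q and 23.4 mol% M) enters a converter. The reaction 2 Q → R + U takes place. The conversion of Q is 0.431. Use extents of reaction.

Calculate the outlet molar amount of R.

20.6 mol

Q reacted = 0.431 × 95.52 = 41.17 mol; ν_Q = −2, so ξ = 41.17/2 = 20.58 mol.
Outlet amounts (n = n₀ + ν ξ):
  Q: 95.52 − 2(20.58) = 54.35
  R: 0 + 1(20.58) = 20.58
  U: 0 + 1(20.58) = 20.58
  M: 29.18 (inert)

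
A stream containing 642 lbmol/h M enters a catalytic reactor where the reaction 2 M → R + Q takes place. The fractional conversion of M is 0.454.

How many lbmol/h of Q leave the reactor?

M reacted = 0.454 × 642 = 291.5 lbmol/h; ν_M = −2, so ξ = 291.5/2 = 145.7 lbmol/h.
Outlet amounts (n = n₀ + ν ξ):
  M: 642 − 2(145.7) = 350.5
  R: 0 + 1(145.7) = 145.7
  Q: 0 + 1(145.7) = 145.7

146 lbmol/h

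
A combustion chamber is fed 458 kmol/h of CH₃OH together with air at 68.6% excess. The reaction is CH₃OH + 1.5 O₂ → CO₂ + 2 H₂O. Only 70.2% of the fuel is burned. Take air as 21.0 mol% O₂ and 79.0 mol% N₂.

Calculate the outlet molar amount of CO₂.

Stoichiometric O₂ = 1.5 × 458 = 687 kmol/h; O₂ fed = 687 × 1.686 = 1158 kmol/h.
N₂ fed = 1158 × 79/21 = 4357 kmol/h.
Fuel reacted = 0.702 × 458 → ξ = 321.5 kmol/h.
Outlet (n = n₀ + ν ξ):
  CH₃OH: 458 − 1(321.5) = 136.5
  O₂: 1158 − 1.5(321.5) = 676
  N₂: 4357 (inert)
  CO₂: 0 + 1(321.5) = 321.5
  H₂O: 0 + 2(321.5) = 643

322 kmol/h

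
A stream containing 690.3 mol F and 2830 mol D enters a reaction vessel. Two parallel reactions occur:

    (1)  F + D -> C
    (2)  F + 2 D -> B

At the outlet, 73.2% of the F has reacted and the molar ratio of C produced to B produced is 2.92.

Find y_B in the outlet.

Conversion of F: F consumed = 0.732 × 690.3 = 505.3 mol = 1ξ₁ + 1ξ₂.
Selectivity: 1ξ₁ / (1ξ₂) = 2.92 → ξ₁ = 2.92 ξ₂.
Substitute: (1·2.92 + 1) ξ₂ = 505.3 → ξ₂ = 128.9 mol, ξ₁ = 376.4 mol.
Outlet amounts (n = n₀ + Σ ν·ξ):
  F: 690.3 − 1(376.4) − 1(128.9) = 185
  D: 2830 − 1(376.4) − 2(128.9) = 2196
  C: 0 + 1(376.4) = 376.4
  B: 0 + 1(128.9) = 128.9
Total out = 2886 mol; y_B = 128.9 / 2886 = 0.04466.

0.0447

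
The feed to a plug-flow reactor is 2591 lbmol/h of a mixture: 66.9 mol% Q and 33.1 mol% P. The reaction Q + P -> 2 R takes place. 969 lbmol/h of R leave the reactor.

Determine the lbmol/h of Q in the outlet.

For R: n = n₀ + 2ξ → 969 = 0 + 2ξ, giving ξ = 484.5 lbmol/h.
Outlet amounts (n = n₀ + ν ξ):
  Q: 1733 − 1(484.5) = 1249
  P: 857.6 − 1(484.5) = 373.1
  R: 0 + 2(484.5) = 969

1250 lbmol/h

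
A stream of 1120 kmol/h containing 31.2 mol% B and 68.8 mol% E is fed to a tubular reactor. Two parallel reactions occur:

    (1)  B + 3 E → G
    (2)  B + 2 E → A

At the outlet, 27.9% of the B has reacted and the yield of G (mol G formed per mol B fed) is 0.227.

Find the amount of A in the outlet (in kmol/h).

Yield of G: 1ξ₁ / 349.4 = 0.227 → ξ₁ = 79.32 kmol/h.
Conversion of B: 1ξ₁ + 1ξ₂ = 0.279 × 349.4 = 97.49 → ξ₂ = 18.17 kmol/h.
Outlet amounts (n = n₀ + Σ ν·ξ):
  B: 349.4 − 1(79.32) − 1(18.17) = 251.9
  E: 770.6 − 3(79.32) − 2(18.17) = 496.2
  G: 0 + 1(79.32) = 79.32
  A: 0 + 1(18.17) = 18.17

18.2 kmol/h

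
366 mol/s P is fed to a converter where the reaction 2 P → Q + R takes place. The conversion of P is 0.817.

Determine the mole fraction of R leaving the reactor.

0.408

P reacted = 0.817 × 366 = 299 mol/s; ν_P = −2, so ξ = 299/2 = 149.5 mol/s.
Outlet amounts (n = n₀ + ν ξ):
  P: 366 − 2(149.5) = 66.98
  Q: 0 + 1(149.5) = 149.5
  R: 0 + 1(149.5) = 149.5
Total out = 366 mol/s; y_R = 149.5 / 366 = 0.4085.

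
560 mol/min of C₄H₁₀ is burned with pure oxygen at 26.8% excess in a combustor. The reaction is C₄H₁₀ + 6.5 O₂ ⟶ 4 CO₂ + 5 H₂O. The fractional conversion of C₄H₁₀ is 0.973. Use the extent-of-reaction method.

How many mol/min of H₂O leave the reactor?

2720 mol/min

Stoichiometric O₂ = 6.5 × 560 = 3640 mol/min; O₂ fed = 3640 × 1.268 = 4616 mol/min.
Fuel reacted = 0.973 × 560 → ξ = 544.9 mol/min.
Outlet (n = n₀ + ν ξ):
  C₄H₁₀: 560 − 1(544.9) = 15.12
  O₂: 4616 − 6.5(544.9) = 1074
  CO₂: 0 + 4(544.9) = 2180
  H₂O: 0 + 5(544.9) = 2724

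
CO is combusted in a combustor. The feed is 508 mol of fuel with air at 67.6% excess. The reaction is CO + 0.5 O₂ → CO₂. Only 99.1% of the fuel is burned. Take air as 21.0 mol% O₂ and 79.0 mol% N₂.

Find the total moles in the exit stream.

2280 mol

Stoichiometric O₂ = 0.5 × 508 = 254 mol; O₂ fed = 254 × 1.676 = 425.7 mol.
N₂ fed = 425.7 × 79/21 = 1601 mol.
Fuel reacted = 0.991 × 508 → ξ = 503.4 mol.
Outlet (n = n₀ + ν ξ):
  CO: 508 − 1(503.4) = 4.572
  O₂: 425.7 − 0.5(503.4) = 174
  N₂: 1601 (inert)
  CO₂: 0 + 1(503.4) = 503.4
Total out = 4.572 + 174 + 1601 + 503.4 = 2283 mol.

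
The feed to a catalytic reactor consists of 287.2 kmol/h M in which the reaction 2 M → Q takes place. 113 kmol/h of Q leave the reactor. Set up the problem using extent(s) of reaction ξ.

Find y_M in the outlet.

0.351

For Q: n = n₀ + 1ξ → 113 = 0 + 1ξ, giving ξ = 113 kmol/h.
Outlet amounts (n = n₀ + ν ξ):
  M: 287.2 − 2(113) = 61.2
  Q: 0 + 1(113) = 113
Total out = 174.2 kmol/h; y_M = 61.2 / 174.2 = 0.3513.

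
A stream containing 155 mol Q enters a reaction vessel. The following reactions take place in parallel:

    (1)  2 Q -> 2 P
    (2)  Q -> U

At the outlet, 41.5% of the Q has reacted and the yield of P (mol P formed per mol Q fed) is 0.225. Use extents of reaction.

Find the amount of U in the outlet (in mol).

29.5 mol

Yield of P: 2ξ₁ / 155 = 0.225 → ξ₁ = 17.44 mol.
Conversion of Q: 2ξ₁ + 1ξ₂ = 0.415 × 155 = 64.33 → ξ₂ = 29.45 mol.
Outlet amounts (n = n₀ + Σ ν·ξ):
  Q: 155 − 2(17.44) − 1(29.45) = 90.67
  P: 0 + 2(17.44) = 34.88
  U: 0 + 1(29.45) = 29.45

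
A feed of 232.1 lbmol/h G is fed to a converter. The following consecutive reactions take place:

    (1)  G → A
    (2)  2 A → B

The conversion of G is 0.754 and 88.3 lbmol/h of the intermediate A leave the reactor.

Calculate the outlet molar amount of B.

43.4 lbmol/h

Conversion of G: G consumed = 1ξ₁ = 0.754 × 232.1 → ξ₁ = 175 lbmol/h.
A balance: n_A = 0 + 1ξ₁ − 2ξ₂ = 88.3 → ξ₂ = (1·175 − 88.3)/2 = 43.35 lbmol/h.
Outlet amounts (n = n₀ + Σ ν·ξ):
  G: 232.1 − 1(175) = 57.1
  A: 0 + 1(175) − 2(43.35) = 88.3
  B: 0 + 1(43.35) = 43.35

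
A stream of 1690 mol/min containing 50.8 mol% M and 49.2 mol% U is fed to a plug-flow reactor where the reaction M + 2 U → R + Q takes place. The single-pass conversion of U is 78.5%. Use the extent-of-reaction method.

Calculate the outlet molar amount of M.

U reacted = 0.785 × 831.5 = 652.7 mol/min; ν_U = −2, so ξ = 652.7/2 = 326.4 mol/min.
Outlet amounts (n = n₀ + ν ξ):
  M: 858.5 − 1(326.4) = 532.2
  U: 831.5 − 2(326.4) = 178.8
  R: 0 + 1(326.4) = 326.4
  Q: 0 + 1(326.4) = 326.4

532 mol/min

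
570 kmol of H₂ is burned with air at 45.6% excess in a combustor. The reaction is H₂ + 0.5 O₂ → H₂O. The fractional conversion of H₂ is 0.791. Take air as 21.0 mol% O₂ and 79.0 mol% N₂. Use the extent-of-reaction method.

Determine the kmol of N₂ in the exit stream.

1560 kmol

Stoichiometric O₂ = 0.5 × 570 = 285 kmol; O₂ fed = 285 × 1.456 = 415 kmol.
N₂ fed = 415 × 79/21 = 1561 kmol.
Fuel reacted = 0.791 × 570 → ξ = 450.9 kmol.
Outlet (n = n₀ + ν ξ):
  H₂: 570 − 1(450.9) = 119.1
  O₂: 415 − 0.5(450.9) = 189.5
  N₂: 1561 (inert)
  H₂O: 0 + 1(450.9) = 450.9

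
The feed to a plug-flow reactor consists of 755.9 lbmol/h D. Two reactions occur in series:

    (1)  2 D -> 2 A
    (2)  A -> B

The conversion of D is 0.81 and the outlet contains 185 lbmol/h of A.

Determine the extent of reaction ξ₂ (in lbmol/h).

ξ₂ = 427 lbmol/h

Conversion of D: D consumed = 2ξ₁ = 0.81 × 755.9 → ξ₁ = 306.1 lbmol/h.
A balance: n_A = 0 + 2ξ₁ − 1ξ₂ = 185 → ξ₂ = (2·306.1 − 185)/1 = 427.3 lbmol/h.
Outlet amounts (n = n₀ + Σ ν·ξ):
  D: 755.9 − 2(306.1) = 143.6
  A: 0 + 2(306.1) − 1(427.3) = 185
  B: 0 + 1(427.3) = 427.3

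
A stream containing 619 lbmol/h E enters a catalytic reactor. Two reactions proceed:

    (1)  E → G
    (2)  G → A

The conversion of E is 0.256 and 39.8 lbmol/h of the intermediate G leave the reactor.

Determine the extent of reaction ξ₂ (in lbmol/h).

ξ₂ = 119 lbmol/h

Conversion of E: E consumed = 1ξ₁ = 0.256 × 619 → ξ₁ = 158.5 lbmol/h.
G balance: n_G = 0 + 1ξ₁ − 1ξ₂ = 39.8 → ξ₂ = (1·158.5 − 39.8)/1 = 118.7 lbmol/h.
Outlet amounts (n = n₀ + Σ ν·ξ):
  E: 619 − 1(158.5) = 460.5
  G: 0 + 1(158.5) − 1(118.7) = 39.8
  A: 0 + 1(118.7) = 118.7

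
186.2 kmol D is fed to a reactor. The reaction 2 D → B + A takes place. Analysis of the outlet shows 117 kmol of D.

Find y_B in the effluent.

For D: n = n₀ − 2ξ → 117 = 186.2 − 2ξ, giving ξ = 34.6 kmol.
Outlet amounts (n = n₀ + ν ξ):
  D: 186.2 − 2(34.6) = 117
  B: 0 + 1(34.6) = 34.6
  A: 0 + 1(34.6) = 34.6
Total out = 186.2 kmol; y_B = 34.6 / 186.2 = 0.1858.

0.186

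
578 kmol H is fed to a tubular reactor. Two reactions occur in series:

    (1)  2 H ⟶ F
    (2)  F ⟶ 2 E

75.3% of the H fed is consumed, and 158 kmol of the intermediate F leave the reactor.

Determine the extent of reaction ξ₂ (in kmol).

Conversion of H: H consumed = 2ξ₁ = 0.753 × 578 → ξ₁ = 217.6 kmol.
F balance: n_F = 0 + 1ξ₁ − 1ξ₂ = 158 → ξ₂ = (1·217.6 − 158)/1 = 59.62 kmol.
Outlet amounts (n = n₀ + Σ ν·ξ):
  H: 578 − 2(217.6) = 142.8
  F: 0 + 1(217.6) − 1(59.62) = 158
  E: 0 + 2(59.62) = 119.2

ξ₂ = 59.6 kmol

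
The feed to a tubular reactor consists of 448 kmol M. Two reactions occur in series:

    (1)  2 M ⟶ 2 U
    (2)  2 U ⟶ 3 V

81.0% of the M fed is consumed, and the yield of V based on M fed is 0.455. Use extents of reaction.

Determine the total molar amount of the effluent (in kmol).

516 kmol

Conversion of M: M consumed = 2ξ₁ = 0.81 × 448 → ξ₁ = 181.4 kmol.
Yield of V: 3ξ₂ / 448 = 0.455 → ξ₂ = 67.95 kmol.
Outlet amounts (n = n₀ + Σ ν·ξ):
  M: 448 − 2(181.4) = 85.12
  U: 0 + 2(181.4) − 2(67.95) = 227
  V: 0 + 3(67.95) = 203.8
Total out = 85.12 + 227 + 203.8 = 515.9 kmol.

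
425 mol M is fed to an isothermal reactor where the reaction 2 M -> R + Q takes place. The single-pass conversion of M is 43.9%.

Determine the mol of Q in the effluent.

93.3 mol

M reacted = 0.439 × 425 = 186.6 mol; ν_M = −2, so ξ = 186.6/2 = 93.29 mol.
Outlet amounts (n = n₀ + ν ξ):
  M: 425 − 2(93.29) = 238.4
  R: 0 + 1(93.29) = 93.29
  Q: 0 + 1(93.29) = 93.29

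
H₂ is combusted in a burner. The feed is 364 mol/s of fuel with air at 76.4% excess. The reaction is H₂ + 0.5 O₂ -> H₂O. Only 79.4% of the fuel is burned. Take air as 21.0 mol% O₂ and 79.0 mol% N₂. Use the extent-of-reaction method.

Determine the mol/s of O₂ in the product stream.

177 mol/s

Stoichiometric O₂ = 0.5 × 364 = 182 mol/s; O₂ fed = 182 × 1.764 = 321 mol/s.
N₂ fed = 321 × 79/21 = 1208 mol/s.
Fuel reacted = 0.794 × 364 → ξ = 289 mol/s.
Outlet (n = n₀ + ν ξ):
  H₂: 364 − 1(289) = 74.98
  O₂: 321 − 0.5(289) = 176.5
  N₂: 1208 (inert)
  H₂O: 0 + 1(289) = 289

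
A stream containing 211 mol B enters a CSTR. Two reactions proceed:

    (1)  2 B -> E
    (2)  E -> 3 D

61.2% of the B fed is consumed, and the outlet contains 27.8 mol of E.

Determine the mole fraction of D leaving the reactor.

Conversion of B: B consumed = 2ξ₁ = 0.612 × 211 → ξ₁ = 64.57 mol.
E balance: n_E = 0 + 1ξ₁ − 1ξ₂ = 27.8 → ξ₂ = (1·64.57 − 27.8)/1 = 36.77 mol.
Outlet amounts (n = n₀ + Σ ν·ξ):
  B: 211 − 2(64.57) = 81.87
  E: 0 + 1(64.57) − 1(36.77) = 27.8
  D: 0 + 3(36.77) = 110.3
Total out = 220 mol; y_D = 110.3 / 220 = 0.5014.

0.501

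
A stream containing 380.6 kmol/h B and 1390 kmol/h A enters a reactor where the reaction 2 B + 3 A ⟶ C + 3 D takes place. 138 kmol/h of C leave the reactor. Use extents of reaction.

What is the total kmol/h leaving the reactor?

For C: n = n₀ + 1ξ → 138 = 0 + 1ξ, giving ξ = 138 kmol/h.
Outlet amounts (n = n₀ + ν ξ):
  B: 380.6 − 2(138) = 104.6
  A: 1390 − 3(138) = 976
  C: 0 + 1(138) = 138
  D: 0 + 3(138) = 414
Total out = 104.6 + 976 + 138 + 414 = 1633 kmol/h.

1630 kmol/h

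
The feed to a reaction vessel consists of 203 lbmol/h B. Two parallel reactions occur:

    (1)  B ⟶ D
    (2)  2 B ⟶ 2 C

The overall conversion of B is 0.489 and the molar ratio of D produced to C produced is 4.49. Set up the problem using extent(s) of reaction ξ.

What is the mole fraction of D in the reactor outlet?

0.4

Conversion of B: B consumed = 0.489 × 203 = 99.27 lbmol/h = 1ξ₁ + 2ξ₂.
Selectivity: 1ξ₁ / (2ξ₂) = 4.49 → ξ₁ = 8.98 ξ₂.
Substitute: (1·8.98 + 2) ξ₂ = 99.27 → ξ₂ = 9.041 lbmol/h, ξ₁ = 81.19 lbmol/h.
Outlet amounts (n = n₀ + Σ ν·ξ):
  B: 203 − 1(81.19) − 2(9.041) = 103.7
  D: 0 + 1(81.19) = 81.19
  C: 0 + 2(9.041) = 18.08
Total out = 203 lbmol/h; y_D = 81.19 / 203 = 0.3999.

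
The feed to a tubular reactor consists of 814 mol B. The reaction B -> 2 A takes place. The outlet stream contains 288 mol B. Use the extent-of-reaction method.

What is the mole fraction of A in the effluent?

0.785

For B: n = n₀ − 1ξ → 288 = 814 − 1ξ, giving ξ = 526 mol.
Outlet amounts (n = n₀ + ν ξ):
  B: 814 − 1(526) = 288
  A: 0 + 2(526) = 1052
Total out = 1340 mol; y_A = 1052 / 1340 = 0.7851.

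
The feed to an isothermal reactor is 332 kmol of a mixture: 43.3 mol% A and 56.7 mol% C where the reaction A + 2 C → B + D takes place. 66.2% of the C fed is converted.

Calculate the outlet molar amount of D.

C reacted = 0.662 × 188.2 = 124.6 kmol; ν_C = −2, so ξ = 124.6/2 = 62.31 kmol.
Outlet amounts (n = n₀ + ν ξ):
  A: 143.8 − 1(62.31) = 81.45
  C: 188.2 − 2(62.31) = 63.63
  B: 0 + 1(62.31) = 62.31
  D: 0 + 1(62.31) = 62.31

62.3 kmol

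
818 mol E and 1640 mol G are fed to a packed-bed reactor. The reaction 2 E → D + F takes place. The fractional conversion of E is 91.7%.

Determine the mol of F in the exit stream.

E reacted = 0.917 × 818 = 750.1 mol; ν_E = −2, so ξ = 750.1/2 = 375.1 mol.
Outlet amounts (n = n₀ + ν ξ):
  E: 818 − 2(375.1) = 67.89
  D: 0 + 1(375.1) = 375.1
  F: 0 + 1(375.1) = 375.1
  G: 1640 (inert)

375 mol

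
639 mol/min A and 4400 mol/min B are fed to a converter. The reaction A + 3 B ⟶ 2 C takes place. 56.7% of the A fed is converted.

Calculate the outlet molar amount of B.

3310 mol/min

A reacted = 0.567 × 639 = 362.3 mol/min; ν_A = −1, so ξ = 362.3/1 = 362.3 mol/min.
Outlet amounts (n = n₀ + ν ξ):
  A: 639 − 1(362.3) = 276.7
  B: 4400 − 3(362.3) = 3313
  C: 0 + 2(362.3) = 724.6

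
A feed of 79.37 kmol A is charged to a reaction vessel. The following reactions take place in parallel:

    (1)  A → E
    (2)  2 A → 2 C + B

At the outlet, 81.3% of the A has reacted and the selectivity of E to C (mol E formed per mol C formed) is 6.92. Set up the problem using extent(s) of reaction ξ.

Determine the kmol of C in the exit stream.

Conversion of A: A consumed = 0.813 × 79.37 = 64.53 kmol = 1ξ₁ + 2ξ₂.
Selectivity: 1ξ₁ / (2ξ₂) = 6.92 → ξ₁ = 13.84 ξ₂.
Substitute: (1·13.84 + 2) ξ₂ = 64.53 → ξ₂ = 4.074 kmol, ξ₁ = 56.38 kmol.
Outlet amounts (n = n₀ + Σ ν·ξ):
  A: 79.37 − 1(56.38) − 2(4.074) = 14.84
  E: 0 + 1(56.38) = 56.38
  C: 0 + 2(4.074) = 8.147
  B: 0 + 1(4.074) = 4.074

8.15 kmol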